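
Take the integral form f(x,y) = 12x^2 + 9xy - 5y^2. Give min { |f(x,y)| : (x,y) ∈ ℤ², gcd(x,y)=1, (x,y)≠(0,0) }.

river: ρ → (-5,11,10)
river: ρ → (10,9,-6)
river: ρ → (-6,15,4)
river: ρ → (4,17,-2)
river: ρ → (-2,15,12)
river: ρ → (12,9,-5)
closes: descent 0, river 6
min |a| on river = 2

2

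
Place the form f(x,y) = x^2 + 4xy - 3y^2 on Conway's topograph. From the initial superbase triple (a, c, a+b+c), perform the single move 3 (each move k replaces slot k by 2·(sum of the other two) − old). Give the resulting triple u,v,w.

start (1,-3,2) = (f(1,0),f(0,1),f(1,1))
replace slot 3: 2·(1+(-3)) − 2 = -6 → (1,-3,-6)

1,-3,-6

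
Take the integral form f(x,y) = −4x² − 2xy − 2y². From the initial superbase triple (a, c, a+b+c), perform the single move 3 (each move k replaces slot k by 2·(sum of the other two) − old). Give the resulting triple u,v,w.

start (-4,-2,-8) = (f(1,0),f(0,1),f(1,1))
replace slot 3: 2·((-4)+(-2)) − (-8) = -4 → (-4,-2,-4)

-4,-2,-4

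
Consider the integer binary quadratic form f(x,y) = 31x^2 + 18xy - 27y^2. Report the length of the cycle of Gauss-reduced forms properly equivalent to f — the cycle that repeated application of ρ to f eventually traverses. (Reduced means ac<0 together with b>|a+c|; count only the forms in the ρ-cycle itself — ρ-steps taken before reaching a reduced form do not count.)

D = 3672, ⌊√D⌋ = 60
river: ρ → (-27,36,22)
river: ρ → (22,52,-11)
river: ρ → (-11,58,7)
river: ρ → (7,54,-27)
river: ρ → (-27,54,7)
river: ρ → (7,58,-11)
river: ρ → (-11,52,22)
river: ρ → (22,36,-27)
river: ρ → (-27,18,31)
river: ρ → (31,44,-14)
river: ρ → (-14,40,37)
river: ρ → (37,34,-17)
river: ρ → (-17,34,37)
river: ρ → (37,40,-14)
river: ρ → (-14,44,31)
river: ρ → (31,18,-27)
ρ-cycle length = 16 (tail of 0 descent steps not counted)

16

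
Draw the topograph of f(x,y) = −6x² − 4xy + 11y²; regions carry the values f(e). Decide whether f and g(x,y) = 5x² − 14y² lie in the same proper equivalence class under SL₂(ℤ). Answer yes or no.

D₁ = 280, D₂ = 280
river cycle of f (length 6): (-6, 8, 9), (9, 10, -5), (-5, 10, 9), (9, 8, -6), (-6, 16, 1), (1, 16, -6)
river cycle of g (length 6): (5, 10, -9), (-9, 8, 6), (6, 16, -1), (-1, 16, 6), (6, 8, -9), (-9, 10, 5)
cycles differ ⇒ inequivalent

no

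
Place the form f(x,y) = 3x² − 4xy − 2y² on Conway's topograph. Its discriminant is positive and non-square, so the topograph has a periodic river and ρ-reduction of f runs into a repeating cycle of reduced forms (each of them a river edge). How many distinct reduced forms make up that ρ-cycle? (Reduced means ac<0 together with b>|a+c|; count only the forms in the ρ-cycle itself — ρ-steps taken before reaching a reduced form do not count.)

D = 40, ⌊√D⌋ = 6
descent: ρ → (-2,4,3)  [lands on river]
river: ρ → (3,2,-3)
river: ρ → (-3,4,2)
river: ρ → (2,4,-3)
river: ρ → (-3,2,3)
river: ρ → (3,4,-2)
ρ-cycle length = 6 (tail of 1 descent step not counted)

6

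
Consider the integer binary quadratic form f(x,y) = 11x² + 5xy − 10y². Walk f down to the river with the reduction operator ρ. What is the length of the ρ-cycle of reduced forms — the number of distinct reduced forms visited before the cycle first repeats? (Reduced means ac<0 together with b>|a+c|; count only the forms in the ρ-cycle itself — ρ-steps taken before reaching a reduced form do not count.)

D = 465, ⌊√D⌋ = 21
river: ρ → (-10,15,6)
river: ρ → (6,21,-1)
river: ρ → (-1,21,6)
river: ρ → (6,15,-10)
river: ρ → (-10,5,11)
river: ρ → (11,17,-4)
river: ρ → (-4,15,15)
river: ρ → (15,15,-4)
river: ρ → (-4,17,11)
river: ρ → (11,5,-10)
ρ-cycle length = 10 (tail of 0 descent steps not counted)

10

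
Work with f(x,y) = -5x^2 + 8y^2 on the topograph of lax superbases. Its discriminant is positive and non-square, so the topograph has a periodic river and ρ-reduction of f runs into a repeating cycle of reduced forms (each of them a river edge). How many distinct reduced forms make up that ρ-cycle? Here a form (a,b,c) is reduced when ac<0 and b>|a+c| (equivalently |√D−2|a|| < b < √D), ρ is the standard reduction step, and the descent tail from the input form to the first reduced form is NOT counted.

D = 160, ⌊√D⌋ = 12
descent: ρ → (8,0,-5)
descent: ρ → (-5,10,3)  [lands on river]
river: ρ → (3,8,-8)
river: ρ → (-8,8,3)
river: ρ → (3,10,-5)
ρ-cycle length = 4 (tail of 2 descent steps not counted)

4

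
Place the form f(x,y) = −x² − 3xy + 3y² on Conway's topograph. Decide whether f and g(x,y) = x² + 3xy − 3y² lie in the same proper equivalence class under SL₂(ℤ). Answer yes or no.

D₁ = 21, D₂ = 21
river cycle of f (length 2): (3, 3, -1), (-1, 3, 3)
river cycle of g (length 2): (-3, 3, 1), (1, 3, -3)
cycles differ ⇒ inequivalent

no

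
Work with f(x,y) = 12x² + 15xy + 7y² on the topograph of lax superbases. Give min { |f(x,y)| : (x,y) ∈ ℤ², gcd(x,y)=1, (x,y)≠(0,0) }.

translate: b→-9 (≡15 mod 24), so (12,15,7)→(12,-9,4)
flip: (12,-9,4)→(4,9,12)
translate: b→1 (≡9 mod 8), so (4,9,12)→(4,1,7)
reduced (well bottom): (4,1,7) with a≤c, −a<b≤a
well minimum = a = 4

4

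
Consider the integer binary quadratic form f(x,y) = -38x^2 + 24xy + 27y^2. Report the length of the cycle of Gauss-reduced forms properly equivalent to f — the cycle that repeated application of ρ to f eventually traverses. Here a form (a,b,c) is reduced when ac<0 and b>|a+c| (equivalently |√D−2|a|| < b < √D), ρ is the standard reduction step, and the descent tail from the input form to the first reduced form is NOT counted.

D = 4680, ⌊√D⌋ = 68
river: ρ → (27,30,-35)
river: ρ → (-35,40,22)
river: ρ → (22,48,-27)
river: ρ → (-27,60,10)
river: ρ → (10,60,-27)
river: ρ → (-27,48,22)
river: ρ → (22,40,-35)
river: ρ → (-35,30,27)
river: ρ → (27,24,-38)
river: ρ → (-38,52,13)
river: ρ → (13,52,-38)
river: ρ → (-38,24,27)
ρ-cycle length = 12 (tail of 0 descent steps not counted)

12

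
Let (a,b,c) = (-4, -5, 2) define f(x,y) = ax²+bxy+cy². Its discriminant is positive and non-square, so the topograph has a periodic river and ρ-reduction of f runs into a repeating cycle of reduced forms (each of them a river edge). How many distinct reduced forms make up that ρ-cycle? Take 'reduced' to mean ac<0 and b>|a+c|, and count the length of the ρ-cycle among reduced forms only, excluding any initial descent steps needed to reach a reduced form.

D = 57, ⌊√D⌋ = 7
descent: ρ → (2,5,-4)  [lands on river]
river: ρ → (-4,3,3)
river: ρ → (3,3,-4)
river: ρ → (-4,5,2)
river: ρ → (2,7,-1)
river: ρ → (-1,7,2)
ρ-cycle length = 6 (tail of 1 descent step not counted)

6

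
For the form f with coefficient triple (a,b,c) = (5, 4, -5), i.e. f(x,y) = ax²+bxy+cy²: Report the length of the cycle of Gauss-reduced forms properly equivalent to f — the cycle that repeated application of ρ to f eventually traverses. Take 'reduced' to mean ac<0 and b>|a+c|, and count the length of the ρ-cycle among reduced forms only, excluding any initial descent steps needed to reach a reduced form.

D = 116, ⌊√D⌋ = 10
river: ρ → (-5,6,4)
river: ρ → (4,10,-1)
river: ρ → (-1,10,4)
river: ρ → (4,6,-5)
river: ρ → (-5,4,5)
river: ρ → (5,6,-4)
river: ρ → (-4,10,1)
river: ρ → (1,10,-4)
river: ρ → (-4,6,5)
river: ρ → (5,4,-5)
ρ-cycle length = 10 (tail of 0 descent steps not counted)

10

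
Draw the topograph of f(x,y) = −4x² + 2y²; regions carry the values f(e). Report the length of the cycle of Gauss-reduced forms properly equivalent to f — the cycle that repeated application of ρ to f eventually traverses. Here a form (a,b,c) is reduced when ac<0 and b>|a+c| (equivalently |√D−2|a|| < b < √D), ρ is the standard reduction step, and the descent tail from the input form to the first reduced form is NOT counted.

D = 32, ⌊√D⌋ = 5
descent: ρ → (2,4,-2)  [lands on river]
river: ρ → (-2,4,2)
ρ-cycle length = 2 (tail of 1 descent step not counted)

2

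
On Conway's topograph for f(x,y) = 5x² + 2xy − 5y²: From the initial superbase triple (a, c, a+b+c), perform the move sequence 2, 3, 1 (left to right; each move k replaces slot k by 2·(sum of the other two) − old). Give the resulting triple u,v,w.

start (5,-5,2) = (f(1,0),f(0,1),f(1,1))
replace slot 2: 2·(5+2) − (-5) = 19 → (5,19,2)
replace slot 3: 2·(5+19) − 2 = 46 → (5,19,46)
replace slot 1: 2·(19+46) − 5 = 125 → (125,19,46)

125,19,46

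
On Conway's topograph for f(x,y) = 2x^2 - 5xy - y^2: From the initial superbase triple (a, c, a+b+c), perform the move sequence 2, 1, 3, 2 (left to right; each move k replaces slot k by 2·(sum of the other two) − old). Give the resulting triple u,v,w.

start (2,-1,-4) = (f(1,0),f(0,1),f(1,1))
replace slot 2: 2·(2+(-4)) − (-1) = -3 → (2,-3,-4)
replace slot 1: 2·((-3)+(-4)) − 2 = -16 → (-16,-3,-4)
replace slot 3: 2·((-16)+(-3)) − (-4) = -34 → (-16,-3,-34)
replace slot 2: 2·((-16)+(-34)) − (-3) = -97 → (-16,-97,-34)

-16,-97,-34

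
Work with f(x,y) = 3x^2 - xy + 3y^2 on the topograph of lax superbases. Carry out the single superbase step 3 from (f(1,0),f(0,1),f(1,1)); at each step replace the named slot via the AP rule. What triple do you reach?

start (3,3,5) = (f(1,0),f(0,1),f(1,1))
replace slot 3: 2·(3+3) − 5 = 7 → (3,3,7)

3,3,7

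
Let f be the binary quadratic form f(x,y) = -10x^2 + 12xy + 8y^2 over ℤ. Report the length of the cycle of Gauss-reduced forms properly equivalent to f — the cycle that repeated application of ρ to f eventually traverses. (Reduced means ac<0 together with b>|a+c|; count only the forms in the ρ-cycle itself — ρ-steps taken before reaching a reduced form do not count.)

D = 464, ⌊√D⌋ = 21
river: ρ → (8,20,-2)
river: ρ → (-2,20,8)
river: ρ → (8,12,-10)
river: ρ → (-10,8,10)
river: ρ → (10,12,-8)
river: ρ → (-8,20,2)
river: ρ → (2,20,-8)
river: ρ → (-8,12,10)
river: ρ → (10,8,-10)
river: ρ → (-10,12,8)
ρ-cycle length = 10 (tail of 0 descent steps not counted)

10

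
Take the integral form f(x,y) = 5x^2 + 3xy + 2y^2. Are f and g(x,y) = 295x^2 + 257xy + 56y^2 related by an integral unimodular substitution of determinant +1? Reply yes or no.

D₁ = -31, D₂ = -31
f: flip: (5,3,2)→(2,-3,5)
f: translate: b→1 (≡-3 mod 4), so (2,-3,5)→(2,1,4)
f: reduced (well bottom): (2,1,4) with a≤c, −a<b≤a
g: flip: (295,257,56)→(56,-257,295)
g: translate: b→-33 (≡-257 mod 112), so (56,-257,295)→(56,-33,5)
g: flip: (56,-33,5)→(5,33,56)
g: translate: b→3 (≡33 mod 10), so (5,33,56)→(5,3,2)
g: flip: (5,3,2)→(2,-3,5)
g: translate: b→1 (≡-3 mod 4), so (2,-3,5)→(2,1,4)
g: reduced (well bottom): (2,1,4) with a≤c, −a<b≤a
reduced forms (2, 1, 4) vs (2, 1, 4) ⇒ equivalent

yes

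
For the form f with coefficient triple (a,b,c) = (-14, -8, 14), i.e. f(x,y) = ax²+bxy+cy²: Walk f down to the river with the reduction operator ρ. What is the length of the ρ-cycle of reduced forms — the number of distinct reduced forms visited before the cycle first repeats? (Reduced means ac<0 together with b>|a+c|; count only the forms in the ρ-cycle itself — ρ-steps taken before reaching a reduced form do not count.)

D = 848, ⌊√D⌋ = 29
descent: ρ → (14,8,-14)  [lands on river]
river: ρ → (-14,20,8)
river: ρ → (8,28,-2)
river: ρ → (-2,28,8)
river: ρ → (8,20,-14)
river: ρ → (-14,8,14)
river: ρ → (14,20,-8)
river: ρ → (-8,28,2)
river: ρ → (2,28,-8)
river: ρ → (-8,20,14)
ρ-cycle length = 10 (tail of 1 descent step not counted)

10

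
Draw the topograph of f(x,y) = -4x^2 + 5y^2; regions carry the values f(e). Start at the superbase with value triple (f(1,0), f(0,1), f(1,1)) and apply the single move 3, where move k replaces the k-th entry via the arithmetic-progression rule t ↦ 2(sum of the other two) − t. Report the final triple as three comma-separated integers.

start (-4,5,1) = (f(1,0),f(0,1),f(1,1))
replace slot 3: 2·((-4)+5) − 1 = 1 → (-4,5,1)

-4,5,1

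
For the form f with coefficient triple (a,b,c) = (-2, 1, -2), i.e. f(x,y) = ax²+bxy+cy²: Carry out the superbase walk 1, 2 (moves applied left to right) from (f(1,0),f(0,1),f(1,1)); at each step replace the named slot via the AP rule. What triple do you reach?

start (-2,-2,-3) = (f(1,0),f(0,1),f(1,1))
replace slot 1: 2·((-2)+(-3)) − (-2) = -8 → (-8,-2,-3)
replace slot 2: 2·((-8)+(-3)) − (-2) = -20 → (-8,-20,-3)

-8,-20,-3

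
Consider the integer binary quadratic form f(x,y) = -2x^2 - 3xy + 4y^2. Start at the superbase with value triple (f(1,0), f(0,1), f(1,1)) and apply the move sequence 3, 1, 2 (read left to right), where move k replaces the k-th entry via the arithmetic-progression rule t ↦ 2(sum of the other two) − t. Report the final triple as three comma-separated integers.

start (-2,4,-1) = (f(1,0),f(0,1),f(1,1))
replace slot 3: 2·((-2)+4) − (-1) = 5 → (-2,4,5)
replace slot 1: 2·(4+5) − (-2) = 20 → (20,4,5)
replace slot 2: 2·(20+5) − 4 = 46 → (20,46,5)

20,46,5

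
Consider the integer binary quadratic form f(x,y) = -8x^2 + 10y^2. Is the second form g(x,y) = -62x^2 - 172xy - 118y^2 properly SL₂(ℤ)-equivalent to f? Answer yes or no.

D₁ = 320, D₂ = 320
river cycle of f (length 2): (-8, 16, 2), (2, 16, -8)
river cycle of g (length 2): (-8, 16, 2), (2, 16, -8)
cycles coincide ⇒ equivalent

yes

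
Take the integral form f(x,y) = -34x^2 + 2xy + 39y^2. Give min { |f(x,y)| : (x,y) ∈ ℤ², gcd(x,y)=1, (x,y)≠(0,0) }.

descent: ρ → (39,-2,-34)
descent: ρ → (-34,70,3)  [lands on river]
river: ρ → (3,68,-57)
river: ρ → (-57,46,14)
river: ρ → (14,66,-17)
river: ρ → (-17,70,6)
river: ρ → (6,62,-61)
river: ρ → (-61,60,7)
river: ρ → (7,66,-34)
closes: descent 2, river 8
min |a| on river = 3

3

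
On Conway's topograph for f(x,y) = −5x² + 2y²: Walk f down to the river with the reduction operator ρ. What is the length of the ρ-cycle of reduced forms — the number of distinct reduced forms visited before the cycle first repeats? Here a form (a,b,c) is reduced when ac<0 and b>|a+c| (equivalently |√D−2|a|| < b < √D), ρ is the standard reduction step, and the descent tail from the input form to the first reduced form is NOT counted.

D = 40, ⌊√D⌋ = 6
descent: ρ → (2,4,-3)  [lands on river]
river: ρ → (-3,2,3)
river: ρ → (3,4,-2)
river: ρ → (-2,4,3)
river: ρ → (3,2,-3)
river: ρ → (-3,4,2)
ρ-cycle length = 6 (tail of 1 descent step not counted)

6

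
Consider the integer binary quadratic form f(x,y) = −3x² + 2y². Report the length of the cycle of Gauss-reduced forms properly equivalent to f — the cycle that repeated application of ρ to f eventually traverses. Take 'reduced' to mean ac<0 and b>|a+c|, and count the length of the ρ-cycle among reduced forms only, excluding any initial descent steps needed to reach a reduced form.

D = 24, ⌊√D⌋ = 4
descent: ρ → (2,4,-1)  [lands on river]
river: ρ → (-1,4,2)
ρ-cycle length = 2 (tail of 1 descent step not counted)

2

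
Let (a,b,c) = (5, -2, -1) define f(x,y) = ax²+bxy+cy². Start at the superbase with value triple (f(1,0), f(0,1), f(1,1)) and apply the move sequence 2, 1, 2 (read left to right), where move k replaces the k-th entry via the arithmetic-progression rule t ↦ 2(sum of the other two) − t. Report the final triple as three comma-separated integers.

start (5,-1,2) = (f(1,0),f(0,1),f(1,1))
replace slot 2: 2·(5+2) − (-1) = 15 → (5,15,2)
replace slot 1: 2·(15+2) − 5 = 29 → (29,15,2)
replace slot 2: 2·(29+2) − 15 = 47 → (29,47,2)

29,47,2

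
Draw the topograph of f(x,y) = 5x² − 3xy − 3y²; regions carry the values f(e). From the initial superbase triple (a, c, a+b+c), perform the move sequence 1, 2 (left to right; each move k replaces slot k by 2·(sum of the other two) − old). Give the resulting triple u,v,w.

start (5,-3,-1) = (f(1,0),f(0,1),f(1,1))
replace slot 1: 2·((-3)+(-1)) − 5 = -13 → (-13,-3,-1)
replace slot 2: 2·((-13)+(-1)) − (-3) = -25 → (-13,-25,-1)

-13,-25,-1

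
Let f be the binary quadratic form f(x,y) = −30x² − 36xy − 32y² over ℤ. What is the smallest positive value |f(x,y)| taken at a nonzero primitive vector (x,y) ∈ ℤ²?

translate: b→-24 (≡36 mod 60), so (30,36,32)→(30,-24,26)
flip: (30,-24,26)→(26,24,30)
reduced (well bottom): (26,24,30) with a≤c, −a<b≤a
well minimum |f| = |-26| = 26 (negative-definite)

26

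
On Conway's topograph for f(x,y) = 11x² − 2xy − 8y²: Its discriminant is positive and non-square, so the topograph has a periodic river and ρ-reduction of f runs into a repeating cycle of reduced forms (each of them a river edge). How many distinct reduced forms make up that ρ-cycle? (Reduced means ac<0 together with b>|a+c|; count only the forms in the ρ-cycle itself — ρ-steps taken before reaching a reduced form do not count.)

D = 356, ⌊√D⌋ = 18
descent: ρ → (-8,18,1)  [lands on river]
river: ρ → (1,18,-8)
river: ρ → (-8,14,5)
river: ρ → (5,16,-5)
river: ρ → (-5,14,8)
river: ρ → (8,18,-1)
river: ρ → (-1,18,8)
river: ρ → (8,14,-5)
river: ρ → (-5,16,5)
river: ρ → (5,14,-8)
ρ-cycle length = 10 (tail of 1 descent step not counted)

10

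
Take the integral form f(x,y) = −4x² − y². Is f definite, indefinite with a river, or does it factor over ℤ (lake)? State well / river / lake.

D = b²−4ac = 0² − 4·(-4)·(-1) = -16
D < 0 ⇒ definite ⇒ every region one sign ⇒ single well

well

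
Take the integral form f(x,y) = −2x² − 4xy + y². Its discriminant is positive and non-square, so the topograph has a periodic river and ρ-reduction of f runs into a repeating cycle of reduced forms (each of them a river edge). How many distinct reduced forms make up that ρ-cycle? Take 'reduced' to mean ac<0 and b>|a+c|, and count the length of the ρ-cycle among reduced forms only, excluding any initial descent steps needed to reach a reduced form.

D = 24, ⌊√D⌋ = 4
descent: ρ → (1,4,-2)  [lands on river]
river: ρ → (-2,4,1)
ρ-cycle length = 2 (tail of 1 descent step not counted)

2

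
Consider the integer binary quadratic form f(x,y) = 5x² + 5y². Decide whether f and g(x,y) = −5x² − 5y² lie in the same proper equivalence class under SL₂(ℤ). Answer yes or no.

D₁ = -100, D₂ = -100
f: reduced (well bottom): (5,0,5) with a≤c, −a<b≤a
g is negative-definite; reduce −g:
−g: reduced (well bottom): (5,0,5) with a≤c, −a<b≤a
flip sign back: reduced form of g is (-5,0,-5)
reduced forms (5, 0, 5) vs (-5, 0, -5) ⇒ inequivalent

no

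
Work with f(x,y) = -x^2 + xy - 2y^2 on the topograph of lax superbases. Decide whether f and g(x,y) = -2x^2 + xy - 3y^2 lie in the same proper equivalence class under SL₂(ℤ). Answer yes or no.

D₁ = -7, D₂ = -23
discriminants differ ⇒ not SL₂(ℤ)-equivalent

no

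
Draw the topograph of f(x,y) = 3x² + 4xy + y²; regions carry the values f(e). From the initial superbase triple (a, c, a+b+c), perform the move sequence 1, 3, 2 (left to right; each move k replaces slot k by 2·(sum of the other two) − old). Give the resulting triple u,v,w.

start (3,1,8) = (f(1,0),f(0,1),f(1,1))
replace slot 1: 2·(1+8) − 3 = 15 → (15,1,8)
replace slot 3: 2·(15+1) − 8 = 24 → (15,1,24)
replace slot 2: 2·(15+24) − 1 = 77 → (15,77,24)

15,77,24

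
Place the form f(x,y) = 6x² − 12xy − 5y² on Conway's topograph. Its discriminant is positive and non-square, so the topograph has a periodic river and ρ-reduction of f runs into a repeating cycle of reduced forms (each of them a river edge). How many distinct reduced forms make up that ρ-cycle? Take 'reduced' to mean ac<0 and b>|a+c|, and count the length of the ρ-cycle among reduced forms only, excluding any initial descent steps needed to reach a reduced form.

D = 264, ⌊√D⌋ = 16
descent: ρ → (-5,12,6)  [lands on river]
river: ρ → (6,12,-5)
river: ρ → (-5,8,10)
river: ρ → (10,12,-3)
river: ρ → (-3,12,10)
river: ρ → (10,8,-5)
ρ-cycle length = 6 (tail of 1 descent step not counted)

6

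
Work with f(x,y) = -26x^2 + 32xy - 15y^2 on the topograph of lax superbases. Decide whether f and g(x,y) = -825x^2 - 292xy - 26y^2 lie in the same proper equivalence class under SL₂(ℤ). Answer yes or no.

D₁ = -536, D₂ = -536
f is negative-definite; reduce −f:
−f: translate: b→20 (≡-32 mod 52), so (26,-32,15)→(26,20,9)
−f: flip: (26,20,9)→(9,-20,26)
−f: translate: b→-2 (≡-20 mod 18), so (9,-20,26)→(9,-2,15)
−f: reduced (well bottom): (9,-2,15) with a≤c, −a<b≤a
flip sign back: reduced form of f is (-9,2,-15)
g is negative-definite; reduce −g:
−g: flip: (825,292,26)→(26,-292,825)
−g: translate: b→20 (≡-292 mod 52), so (26,-292,825)→(26,20,9)
−g: flip: (26,20,9)→(9,-20,26)
−g: translate: b→-2 (≡-20 mod 18), so (9,-20,26)→(9,-2,15)
−g: reduced (well bottom): (9,-2,15) with a≤c, −a<b≤a
flip sign back: reduced form of g is (-9,2,-15)
reduced forms (-9, 2, -15) vs (-9, 2, -15) ⇒ equivalent

yes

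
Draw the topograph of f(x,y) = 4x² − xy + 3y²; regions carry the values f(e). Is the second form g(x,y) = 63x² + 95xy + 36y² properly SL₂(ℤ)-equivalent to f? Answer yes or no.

D₁ = -47, D₂ = -47
f: flip: (4,-1,3)→(3,1,4)
f: reduced (well bottom): (3,1,4) with a≤c, −a<b≤a
g: translate: b→-31 (≡95 mod 126), so (63,95,36)→(63,-31,4)
g: flip: (63,-31,4)→(4,31,63)
g: translate: b→-1 (≡31 mod 8), so (4,31,63)→(4,-1,3)
g: flip: (4,-1,3)→(3,1,4)
g: reduced (well bottom): (3,1,4) with a≤c, −a<b≤a
reduced forms (3, 1, 4) vs (3, 1, 4) ⇒ equivalent

yes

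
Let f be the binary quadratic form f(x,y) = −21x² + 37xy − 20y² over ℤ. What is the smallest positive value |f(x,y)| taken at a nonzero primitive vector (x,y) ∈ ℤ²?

translate: b→5 (≡-37 mod 42), so (21,-37,20)→(21,5,4)
flip: (21,5,4)→(4,-5,21)
translate: b→3 (≡-5 mod 8), so (4,-5,21)→(4,3,20)
reduced (well bottom): (4,3,20) with a≤c, −a<b≤a
well minimum |f| = |-4| = 4 (negative-definite)

4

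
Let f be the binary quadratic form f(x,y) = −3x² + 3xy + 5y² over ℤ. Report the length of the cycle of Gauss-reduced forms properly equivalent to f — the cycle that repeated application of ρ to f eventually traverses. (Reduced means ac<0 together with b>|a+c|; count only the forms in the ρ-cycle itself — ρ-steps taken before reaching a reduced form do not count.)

D = 69, ⌊√D⌋ = 8
river: ρ → (5,7,-1)
river: ρ → (-1,7,5)
river: ρ → (5,3,-3)
river: ρ → (-3,3,5)
ρ-cycle length = 4 (tail of 0 descent steps not counted)

4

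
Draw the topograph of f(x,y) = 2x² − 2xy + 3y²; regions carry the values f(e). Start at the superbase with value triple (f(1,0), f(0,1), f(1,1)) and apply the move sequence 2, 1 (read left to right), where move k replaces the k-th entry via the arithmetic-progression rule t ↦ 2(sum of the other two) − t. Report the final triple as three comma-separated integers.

start (2,3,3) = (f(1,0),f(0,1),f(1,1))
replace slot 2: 2·(2+3) − 3 = 7 → (2,7,3)
replace slot 1: 2·(7+3) − 2 = 18 → (18,7,3)

18,7,3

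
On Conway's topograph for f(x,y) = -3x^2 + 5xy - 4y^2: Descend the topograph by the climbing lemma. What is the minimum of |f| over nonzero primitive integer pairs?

translate: b→1 (≡-5 mod 6), so (3,-5,4)→(3,1,2)
flip: (3,1,2)→(2,-1,3)
reduced (well bottom): (2,-1,3) with a≤c, −a<b≤a
well minimum |f| = |-2| = 2 (negative-definite)

2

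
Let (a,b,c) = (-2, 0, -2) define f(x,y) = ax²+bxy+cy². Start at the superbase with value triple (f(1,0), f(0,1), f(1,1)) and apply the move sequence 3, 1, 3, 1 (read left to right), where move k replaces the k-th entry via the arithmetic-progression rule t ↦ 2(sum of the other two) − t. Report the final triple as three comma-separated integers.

start (-2,-2,-4) = (f(1,0),f(0,1),f(1,1))
replace slot 3: 2·((-2)+(-2)) − (-4) = -4 → (-2,-2,-4)
replace slot 1: 2·((-2)+(-4)) − (-2) = -10 → (-10,-2,-4)
replace slot 3: 2·((-10)+(-2)) − (-4) = -20 → (-10,-2,-20)
replace slot 1: 2·((-2)+(-20)) − (-10) = -34 → (-34,-2,-20)

-34,-2,-20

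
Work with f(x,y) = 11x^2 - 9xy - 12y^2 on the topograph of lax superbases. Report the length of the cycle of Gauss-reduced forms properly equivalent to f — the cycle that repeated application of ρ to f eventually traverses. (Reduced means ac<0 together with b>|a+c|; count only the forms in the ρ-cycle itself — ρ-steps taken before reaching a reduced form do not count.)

D = 609, ⌊√D⌋ = 24
descent: ρ → (-12,9,11)  [lands on river]
river: ρ → (11,13,-10)
river: ρ → (-10,7,14)
river: ρ → (14,21,-3)
river: ρ → (-3,21,14)
river: ρ → (14,7,-10)
river: ρ → (-10,13,11)
river: ρ → (11,9,-12)
river: ρ → (-12,15,8)
river: ρ → (8,17,-10)
river: ρ → (-10,23,2)
river: ρ → (2,21,-21)
river: ρ → (-21,21,2)
river: ρ → (2,23,-10)
river: ρ → (-10,17,8)
river: ρ → (8,15,-12)
ρ-cycle length = 16 (tail of 1 descent step not counted)

16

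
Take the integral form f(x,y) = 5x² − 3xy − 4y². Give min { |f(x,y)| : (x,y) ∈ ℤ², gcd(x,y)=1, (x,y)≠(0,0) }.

descent: ρ → (-4,3,5)  [lands on river]
river: ρ → (5,7,-2)
river: ρ → (-2,9,1)
river: ρ → (1,9,-2)
river: ρ → (-2,7,5)
river: ρ → (5,3,-4)
river: ρ → (-4,5,4)
river: ρ → (4,3,-5)
river: ρ → (-5,7,2)
river: ρ → (2,9,-1)
river: ρ → (-1,9,2)
river: ρ → (2,7,-5)
river: ρ → (-5,3,4)
river: ρ → (4,5,-4)
closes: descent 1, river 14
min |a| on river = 1

1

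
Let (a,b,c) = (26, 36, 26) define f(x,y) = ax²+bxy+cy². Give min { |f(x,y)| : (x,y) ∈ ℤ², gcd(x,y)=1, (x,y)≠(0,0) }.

translate: b→-16 (≡36 mod 52), so (26,36,26)→(26,-16,16)
flip: (26,-16,16)→(16,16,26)
reduced (well bottom): (16,16,26) with a≤c, −a<b≤a
well minimum = a = 16

16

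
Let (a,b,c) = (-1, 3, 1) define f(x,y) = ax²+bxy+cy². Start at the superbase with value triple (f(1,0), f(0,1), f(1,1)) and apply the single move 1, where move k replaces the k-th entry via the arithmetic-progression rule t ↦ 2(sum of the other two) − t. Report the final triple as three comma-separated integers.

start (-1,1,3) = (f(1,0),f(0,1),f(1,1))
replace slot 1: 2·(1+3) − (-1) = 9 → (9,1,3)

9,1,3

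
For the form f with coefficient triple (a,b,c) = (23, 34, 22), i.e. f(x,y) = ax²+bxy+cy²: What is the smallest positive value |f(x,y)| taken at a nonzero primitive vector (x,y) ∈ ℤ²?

translate: b→-12 (≡34 mod 46), so (23,34,22)→(23,-12,11)
flip: (23,-12,11)→(11,12,23)
translate: b→-10 (≡12 mod 22), so (11,12,23)→(11,-10,22)
reduced (well bottom): (11,-10,22) with a≤c, −a<b≤a
well minimum = a = 11

11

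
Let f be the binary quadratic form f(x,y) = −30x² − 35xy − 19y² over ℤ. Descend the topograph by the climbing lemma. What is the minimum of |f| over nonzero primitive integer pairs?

translate: b→-25 (≡35 mod 60), so (30,35,19)→(30,-25,14)
flip: (30,-25,14)→(14,25,30)
translate: b→-3 (≡25 mod 28), so (14,25,30)→(14,-3,19)
reduced (well bottom): (14,-3,19) with a≤c, −a<b≤a
well minimum |f| = |-14| = 14 (negative-definite)

14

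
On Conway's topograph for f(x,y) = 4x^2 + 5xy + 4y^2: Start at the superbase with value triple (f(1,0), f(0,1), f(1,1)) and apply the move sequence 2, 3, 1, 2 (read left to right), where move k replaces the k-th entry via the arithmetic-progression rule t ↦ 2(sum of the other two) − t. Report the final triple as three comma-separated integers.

start (4,4,13) = (f(1,0),f(0,1),f(1,1))
replace slot 2: 2·(4+13) − 4 = 30 → (4,30,13)
replace slot 3: 2·(4+30) − 13 = 55 → (4,30,55)
replace slot 1: 2·(30+55) − 4 = 166 → (166,30,55)
replace slot 2: 2·(166+55) − 30 = 412 → (166,412,55)

166,412,55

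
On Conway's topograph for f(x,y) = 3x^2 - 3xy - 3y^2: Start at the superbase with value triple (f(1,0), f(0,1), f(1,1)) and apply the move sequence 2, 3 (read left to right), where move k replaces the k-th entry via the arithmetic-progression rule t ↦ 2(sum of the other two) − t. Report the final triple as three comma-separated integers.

start (3,-3,-3) = (f(1,0),f(0,1),f(1,1))
replace slot 2: 2·(3+(-3)) − (-3) = 3 → (3,3,-3)
replace slot 3: 2·(3+3) − (-3) = 15 → (3,3,15)

3,3,15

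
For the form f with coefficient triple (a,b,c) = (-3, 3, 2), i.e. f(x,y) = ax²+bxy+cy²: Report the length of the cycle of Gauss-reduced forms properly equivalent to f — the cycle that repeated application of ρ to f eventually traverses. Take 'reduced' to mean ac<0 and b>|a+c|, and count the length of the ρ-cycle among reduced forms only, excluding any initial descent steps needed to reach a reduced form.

D = 33, ⌊√D⌋ = 5
river: ρ → (2,5,-1)
river: ρ → (-1,5,2)
river: ρ → (2,3,-3)
river: ρ → (-3,3,2)
ρ-cycle length = 4 (tail of 0 descent steps not counted)

4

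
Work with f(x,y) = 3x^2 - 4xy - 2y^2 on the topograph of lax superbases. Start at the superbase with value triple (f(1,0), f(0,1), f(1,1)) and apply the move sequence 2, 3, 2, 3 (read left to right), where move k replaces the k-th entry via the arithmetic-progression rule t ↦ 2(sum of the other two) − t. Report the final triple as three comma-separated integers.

start (3,-2,-3) = (f(1,0),f(0,1),f(1,1))
replace slot 2: 2·(3+(-3)) − (-2) = 2 → (3,2,-3)
replace slot 3: 2·(3+2) − (-3) = 13 → (3,2,13)
replace slot 2: 2·(3+13) − 2 = 30 → (3,30,13)
replace slot 3: 2·(3+30) − 13 = 53 → (3,30,53)

3,30,53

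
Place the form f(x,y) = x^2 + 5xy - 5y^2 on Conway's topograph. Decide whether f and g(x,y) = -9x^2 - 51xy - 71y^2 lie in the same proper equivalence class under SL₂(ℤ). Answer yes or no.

D₁ = 45, D₂ = 45
river cycle of f (length 2): (-5, 5, 1), (1, 5, -5)
river cycle of g (length 2): (1, 5, -5), (-5, 5, 1)
cycles coincide ⇒ equivalent

yes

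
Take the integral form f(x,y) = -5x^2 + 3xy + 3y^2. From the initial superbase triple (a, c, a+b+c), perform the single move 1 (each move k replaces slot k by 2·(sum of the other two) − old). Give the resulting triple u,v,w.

start (-5,3,1) = (f(1,0),f(0,1),f(1,1))
replace slot 1: 2·(3+1) − (-5) = 13 → (13,3,1)

13,3,1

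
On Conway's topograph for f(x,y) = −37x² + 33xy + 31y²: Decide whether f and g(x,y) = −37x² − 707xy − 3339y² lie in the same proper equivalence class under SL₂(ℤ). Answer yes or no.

D₁ = 5677, D₂ = 5677
river cycle of f (length 36): (31, 29, -39), (-39, 49, 21), (21, 35, -53), (-53, 71, 3), (3, 73, -29), (-29, 43, 33), (33, 23, -39), (-39, 55, 17), (17, 47, -51), (-51, 55, 13), … (26 more)
river cycle of g (length 36): (-37, 33, 31), (31, 29, -39), (-39, 49, 21), (21, 35, -53), (-53, 71, 3), (3, 73, -29), (-29, 43, 33), (33, 23, -39), (-39, 55, 17), (17, 47, -51), … (26 more)
cycles coincide ⇒ equivalent

yes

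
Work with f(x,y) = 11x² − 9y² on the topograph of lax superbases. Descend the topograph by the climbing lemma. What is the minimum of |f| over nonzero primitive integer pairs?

descent: ρ → (-9,18,2)  [lands on river]
river: ρ → (2,18,-9)
closes: descent 1, river 2
min |a| on river = 2

2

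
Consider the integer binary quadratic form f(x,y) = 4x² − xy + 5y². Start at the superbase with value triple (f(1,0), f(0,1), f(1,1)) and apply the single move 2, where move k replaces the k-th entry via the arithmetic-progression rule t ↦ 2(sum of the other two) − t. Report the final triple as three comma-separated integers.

start (4,5,8) = (f(1,0),f(0,1),f(1,1))
replace slot 2: 2·(4+8) − 5 = 19 → (4,19,8)

4,19,8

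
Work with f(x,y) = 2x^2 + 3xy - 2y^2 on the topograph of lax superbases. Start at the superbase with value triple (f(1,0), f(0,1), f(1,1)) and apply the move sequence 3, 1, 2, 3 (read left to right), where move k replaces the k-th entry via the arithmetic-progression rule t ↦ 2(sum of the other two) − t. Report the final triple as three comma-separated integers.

start (2,-2,3) = (f(1,0),f(0,1),f(1,1))
replace slot 3: 2·(2+(-2)) − 3 = -3 → (2,-2,-3)
replace slot 1: 2·((-2)+(-3)) − 2 = -12 → (-12,-2,-3)
replace slot 2: 2·((-12)+(-3)) − (-2) = -28 → (-12,-28,-3)
replace slot 3: 2·((-12)+(-28)) − (-3) = -77 → (-12,-28,-77)

-12,-28,-77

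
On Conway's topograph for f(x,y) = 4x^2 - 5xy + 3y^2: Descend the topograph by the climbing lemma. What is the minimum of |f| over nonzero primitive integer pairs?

translate: b→3 (≡-5 mod 8), so (4,-5,3)→(4,3,2)
flip: (4,3,2)→(2,-3,4)
translate: b→1 (≡-3 mod 4), so (2,-3,4)→(2,1,3)
reduced (well bottom): (2,1,3) with a≤c, −a<b≤a
well minimum = a = 2

2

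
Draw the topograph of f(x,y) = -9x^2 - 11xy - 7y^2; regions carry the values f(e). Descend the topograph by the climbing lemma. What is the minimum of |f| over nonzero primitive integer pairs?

translate: b→-7 (≡11 mod 18), so (9,11,7)→(9,-7,5)
flip: (9,-7,5)→(5,7,9)
translate: b→-3 (≡7 mod 10), so (5,7,9)→(5,-3,7)
reduced (well bottom): (5,-3,7) with a≤c, −a<b≤a
well minimum |f| = |-5| = 5 (negative-definite)

5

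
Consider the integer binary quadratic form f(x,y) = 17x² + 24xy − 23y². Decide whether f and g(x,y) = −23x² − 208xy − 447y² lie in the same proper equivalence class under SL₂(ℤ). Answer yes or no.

D₁ = 2140, D₂ = 2140
river cycle of f (length 12): (-23, 22, 18), (18, 14, -27), (-27, 40, 5), (5, 40, -27), (-27, 14, 18), (18, 22, -23), (-23, 24, 17), (17, 44, -3), (-3, 46, 2), (2, 46, -3), … (2 more)
river cycle of g (length 12): (-23, 22, 18), (18, 14, -27), (-27, 40, 5), (5, 40, -27), (-27, 14, 18), (18, 22, -23), (-23, 24, 17), (17, 44, -3), (-3, 46, 2), (2, 46, -3), … (2 more)
cycles coincide ⇒ equivalent

yes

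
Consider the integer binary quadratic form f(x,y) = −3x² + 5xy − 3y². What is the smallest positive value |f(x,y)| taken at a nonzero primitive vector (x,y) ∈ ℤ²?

translate: b→1 (≡-5 mod 6), so (3,-5,3)→(3,1,1)
flip: (3,1,1)→(1,-1,3)
translate: b→1 (≡-1 mod 2), so (1,-1,3)→(1,1,3)
reduced (well bottom): (1,1,3) with a≤c, −a<b≤a
well minimum |f| = |-1| = 1 (negative-definite)

1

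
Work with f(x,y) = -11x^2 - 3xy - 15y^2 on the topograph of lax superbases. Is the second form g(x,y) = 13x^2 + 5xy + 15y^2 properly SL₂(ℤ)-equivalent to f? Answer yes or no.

D₁ = -651, D₂ = -755
discriminants differ ⇒ not SL₂(ℤ)-equivalent

no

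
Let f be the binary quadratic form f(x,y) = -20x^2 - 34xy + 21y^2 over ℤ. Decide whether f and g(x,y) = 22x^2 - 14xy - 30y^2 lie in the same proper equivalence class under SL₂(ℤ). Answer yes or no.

D₁ = 2836, D₂ = 2836
river cycle of f (length 34): (21, 34, -20), (-20, 46, 9), (9, 44, -25), (-25, 6, 28), (28, 50, -3), (-3, 52, 11), (11, 36, -35), (-35, 34, 12), (12, 38, -29), (-29, 20, 21), … (24 more)
river cycle of g (length 34): (-30, 14, 22), (22, 30, -22), (-22, 14, 30), (30, 46, -6), (-6, 50, 14), (14, 34, -30), (-30, 26, 18), (18, 46, -10), (-10, 34, 42), (42, 50, -2), … (24 more)
cycles differ ⇒ inequivalent

no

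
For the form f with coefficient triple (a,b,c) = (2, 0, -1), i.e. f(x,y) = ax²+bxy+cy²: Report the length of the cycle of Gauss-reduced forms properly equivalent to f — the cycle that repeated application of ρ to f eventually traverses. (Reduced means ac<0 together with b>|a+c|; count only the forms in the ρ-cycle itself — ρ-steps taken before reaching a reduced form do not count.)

D = 8, ⌊√D⌋ = 2
descent: ρ → (-1,2,1)  [lands on river]
river: ρ → (1,2,-1)
ρ-cycle length = 2 (tail of 1 descent step not counted)

2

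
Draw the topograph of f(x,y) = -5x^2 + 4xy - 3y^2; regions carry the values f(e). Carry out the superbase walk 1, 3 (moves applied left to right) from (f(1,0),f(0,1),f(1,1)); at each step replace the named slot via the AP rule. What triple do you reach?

start (-5,-3,-4) = (f(1,0),f(0,1),f(1,1))
replace slot 1: 2·((-3)+(-4)) − (-5) = -9 → (-9,-3,-4)
replace slot 3: 2·((-9)+(-3)) − (-4) = -20 → (-9,-3,-20)

-9,-3,-20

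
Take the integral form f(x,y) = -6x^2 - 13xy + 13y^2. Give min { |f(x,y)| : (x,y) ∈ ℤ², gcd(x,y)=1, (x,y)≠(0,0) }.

descent: ρ → (13,13,-6)  [lands on river]
river: ρ → (-6,11,15)
river: ρ → (15,19,-2)
river: ρ → (-2,21,5)
river: ρ → (5,19,-6)
river: ρ → (-6,17,8)
river: ρ → (8,15,-8)
river: ρ → (-8,17,6)
river: ρ → (6,19,-5)
river: ρ → (-5,21,2)
river: ρ → (2,19,-15)
river: ρ → (-15,11,6)
river: ρ → (6,13,-13)
river: ρ → (-13,13,6)
river: ρ → (6,11,-15)
river: ρ → (-15,19,2)
river: ρ → (2,21,-5)
river: ρ → (-5,19,6)
river: ρ → (6,17,-8)
river: ρ → (-8,15,8)
river: ρ → (8,17,-6)
river: ρ → (-6,19,5)
river: ρ → (5,21,-2)
river: ρ → (-2,19,15)
river: ρ → (15,11,-6)
river: ρ → (-6,13,13)
closes: descent 1, river 26
min |a| on river = 2

2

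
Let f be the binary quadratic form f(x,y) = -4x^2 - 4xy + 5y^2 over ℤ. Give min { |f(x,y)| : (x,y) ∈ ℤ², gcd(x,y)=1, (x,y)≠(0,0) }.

descent: ρ → (5,4,-4)  [lands on river]
river: ρ → (-4,4,5)
river: ρ → (5,6,-3)
river: ρ → (-3,6,5)
closes: descent 1, river 4
min |a| on river = 3

3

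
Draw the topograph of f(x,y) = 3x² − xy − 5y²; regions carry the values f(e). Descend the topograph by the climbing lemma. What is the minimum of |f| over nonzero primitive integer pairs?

descent: ρ → (-5,1,3)
descent: ρ → (3,5,-3)  [lands on river]
river: ρ → (-3,7,1)
river: ρ → (1,7,-3)
river: ρ → (-3,5,3)
river: ρ → (3,7,-1)
river: ρ → (-1,7,3)
closes: descent 2, river 6
min |a| on river = 1

1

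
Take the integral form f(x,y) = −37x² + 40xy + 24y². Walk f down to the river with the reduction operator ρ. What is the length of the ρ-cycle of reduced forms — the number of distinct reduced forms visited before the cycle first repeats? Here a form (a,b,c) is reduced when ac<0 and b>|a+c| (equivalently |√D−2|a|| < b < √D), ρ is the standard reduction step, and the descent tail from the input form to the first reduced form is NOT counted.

D = 5152, ⌊√D⌋ = 71
river: ρ → (24,56,-21)
river: ρ → (-21,70,3)
river: ρ → (3,68,-44)
river: ρ → (-44,20,27)
river: ρ → (27,34,-37)
river: ρ → (-37,40,24)
ρ-cycle length = 6 (tail of 0 descent steps not counted)

6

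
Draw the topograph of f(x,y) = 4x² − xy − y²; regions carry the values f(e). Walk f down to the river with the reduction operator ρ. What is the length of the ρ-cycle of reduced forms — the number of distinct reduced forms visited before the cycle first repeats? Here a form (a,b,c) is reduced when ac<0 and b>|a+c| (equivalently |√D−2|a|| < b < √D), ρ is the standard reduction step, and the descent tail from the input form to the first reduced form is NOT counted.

D = 17, ⌊√D⌋ = 4
descent: ρ → (-1,3,2)  [lands on river]
river: ρ → (2,1,-2)
river: ρ → (-2,3,1)
river: ρ → (1,3,-2)
river: ρ → (-2,1,2)
river: ρ → (2,3,-1)
ρ-cycle length = 6 (tail of 1 descent step not counted)

6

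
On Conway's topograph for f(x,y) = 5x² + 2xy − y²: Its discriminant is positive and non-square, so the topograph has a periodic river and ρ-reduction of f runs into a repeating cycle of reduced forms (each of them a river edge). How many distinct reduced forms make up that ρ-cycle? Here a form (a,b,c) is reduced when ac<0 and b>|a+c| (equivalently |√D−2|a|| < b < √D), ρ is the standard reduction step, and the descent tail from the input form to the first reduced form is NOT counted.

D = 24, ⌊√D⌋ = 4
descent: ρ → (-1,4,2)  [lands on river]
river: ρ → (2,4,-1)
ρ-cycle length = 2 (tail of 1 descent step not counted)

2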